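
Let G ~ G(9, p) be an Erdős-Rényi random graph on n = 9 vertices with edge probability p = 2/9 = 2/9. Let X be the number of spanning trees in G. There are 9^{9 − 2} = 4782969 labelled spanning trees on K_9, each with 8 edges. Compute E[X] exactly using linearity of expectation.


K_9 has 9^{9 − 2} = 4782969 labelled spanning trees.
For each such spanning tree H, let X_H = 1 if all 8 edges of H are present in G. Then P[X_H = 1] = p^{8} = (2/9)^{8} = 256/43046721.
By linearity of expectation: E[X] = Σ_H E[X_H] = 4782969 · p^{8} = 4782969 · 256/43046721 = 256/9.
Numerically: E[X] ≈ 28.44.

E[X] = 4782969 · (2/9)^{8} = 256/9 ≈ 28.44.


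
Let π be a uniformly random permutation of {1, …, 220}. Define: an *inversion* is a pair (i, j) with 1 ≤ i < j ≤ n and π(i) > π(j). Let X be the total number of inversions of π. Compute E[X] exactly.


Write X = Σ X_I over the C(220, 2) = 24090 pairs i < j, with X_I the indicator of one inversion.
There are 24090 indicators.
For each fixed pair i < j, the values π(i) and π(j) are two distinct elements of {1, …, 220} in uniformly random order; by symmetry P[π(i) > π(j)] = 1/2.
By linearity: E[X] = 24090 · (1/2) = C(220, 2) · (1/2) = 24090/2 = 12045 ≈ 12045.000000.

E[X] = 12045 = 12045.000000.


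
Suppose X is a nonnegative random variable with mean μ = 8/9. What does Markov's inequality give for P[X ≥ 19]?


μ = E[X] = 8/9, a = 19.
Markov: P[X ≥ 19] ≤ μ/a = (8/9)/19 = 8/171.
Numerically: ≈ 0.046784.
(Since a = 19 > μ = 0.888889, the bound 8/171 is < 1 and informative.)

P[X ≥ 19] ≤ 8/171 ≈ 0.046784.


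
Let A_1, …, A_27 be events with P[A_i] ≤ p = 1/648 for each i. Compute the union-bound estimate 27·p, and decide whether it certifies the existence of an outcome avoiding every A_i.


Union bound: P[∪_{i=1}^{27} A_i] ≤ Σ_i P[A_i] ≤ 27·p = 27·(1/648) = 1/24.
Numerically: 1/24 ≈ 0.04167.
Is 1/24 < 1? YES.
Since P[∪ A_i] ≤ 1/24 < 1, the complement has P[∩ A_i^c] ≥ 1 − 1/24 = 23/24 > 0, so some outcome avoids every A_i.

27·p = 1/24 ≈ 0.04167; existence CERTIFIED by the union bound.


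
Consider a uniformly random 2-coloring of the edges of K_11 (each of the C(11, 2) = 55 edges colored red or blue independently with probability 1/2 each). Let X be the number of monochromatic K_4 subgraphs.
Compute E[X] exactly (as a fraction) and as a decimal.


Let X = Σ_S X_S over the C(11, 4) = 330 subsets S of size 4, where X_S = 1 if the K_4 on S is monochromatic.
For a fixed S, the K_4 on S has C(4, 2) = 6 edges. P[all 6 edges red] = (1/2)^6, and likewise for blue, so P[monochromatic] = 2·(1/2)^6 = 2^{1 − 6} = 1/32.
By linearity of expectation: E[X] = C(11, 4) · 2^{1 − 6} = 330 · 1/32 = 165/16.
Numerically: E[X] ≈ 10.31250.

E[X] = C(11,4)·2^(1−C(4,2)) = 165/16 ≈ 10.31250.


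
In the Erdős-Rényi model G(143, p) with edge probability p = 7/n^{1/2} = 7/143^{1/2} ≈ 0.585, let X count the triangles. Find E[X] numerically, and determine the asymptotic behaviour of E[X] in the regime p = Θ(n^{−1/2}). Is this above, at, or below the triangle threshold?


Number of potential triangles: C(143, 3) = 477191.
Each occurs with probability p³ ≈ (0.585)³ ≈ 2.00581e-01.
By linearity: E[X] = C(143, 3)·p³ ≈ 477191 · 2.00581e-01 ≈ 95715.508.
Since α = 1/2 < 1, p = c/n^{1/2} ≫ 1/n is above the triangle threshold p ~ 1/n. Asymptotically E[X] ~ (c³/6)·n^{3(1−α)} = (7³/6)·n^{1.5} → ∞; triangles are abundant w.h.p.

E[X] ≈ 95715.508; in regime p = Θ(1/n^{1/2}) E[X] diverges (above the triangle threshold p ~ 1/n).


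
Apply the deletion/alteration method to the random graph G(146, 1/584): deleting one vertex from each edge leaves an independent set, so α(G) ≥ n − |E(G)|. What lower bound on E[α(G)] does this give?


E[|E(G)|] = C(146, 2)·p = 10585 · (1/584) = 145/8.
E[α(G)] ≥ n − E[|E(G)|] = 146 − 145/8 = 1023/8.
Numerically: ≈ 127.87500.
(This is only a lower bound; the true E[α(G)] may be larger.)

E[α(G)] ≥ 1023/8 ≈ 127.87500.


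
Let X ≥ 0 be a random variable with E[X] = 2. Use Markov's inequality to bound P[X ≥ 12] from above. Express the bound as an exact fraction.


μ = E[X] = 2, a = 12.
Markov: P[X ≥ 12] ≤ μ/a = (2)/12 = 1/6.
Numerically: ≈ 0.1667.
(Since a = 12 > μ = 2.0000, the bound 1/6 is < 1 and informative.)

P[X ≥ 12] ≤ 1/6 ≈ 0.1667.


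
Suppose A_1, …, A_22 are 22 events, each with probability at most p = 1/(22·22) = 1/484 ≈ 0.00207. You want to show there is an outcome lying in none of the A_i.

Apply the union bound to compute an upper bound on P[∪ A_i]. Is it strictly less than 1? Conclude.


Union bound: P[∪_{i=1}^{22} A_i] ≤ Σ_i P[A_i] ≤ 22·p = 22·(1/484) = 1/22.
Numerically: 1/22 ≈ 0.04545.
Is 1/22 < 1? YES.
Since P[∪ A_i] ≤ 1/22 < 1, the complement has P[∩ A_i^c] ≥ 1 − 1/22 = 21/22 > 0, so some outcome avoids every A_i.

22·p = 1/22 ≈ 0.04545; existence CERTIFIED by the union bound.


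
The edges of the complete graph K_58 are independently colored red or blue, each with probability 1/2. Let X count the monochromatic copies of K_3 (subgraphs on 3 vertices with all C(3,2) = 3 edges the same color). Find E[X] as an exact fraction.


Let X = Σ_S X_S over the C(58, 3) = 30856 subsets S of size 3, where X_S = 1 if the K_3 on S is monochromatic.
For a fixed S, the K_3 on S has C(3, 2) = 3 edges. P[all 3 edges red] = (1/2)^3, and likewise for blue, so P[monochromatic] = 2·(1/2)^3 = 2^{1 − 3} = 1/4.
Summing: E[X] = C(58, 3) · 2^{1 − 3} = 30856 · 1/4 = 7714.
Numerically: E[X] ≈ 7714.00000.

E[X] = C(58,3)·2^(1−C(3,2)) = 7714 ≈ 7714.00000.


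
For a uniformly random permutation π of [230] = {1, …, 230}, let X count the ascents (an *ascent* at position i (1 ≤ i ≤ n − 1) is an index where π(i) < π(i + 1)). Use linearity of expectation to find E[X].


Write X = Σ X_I over i = 1, …, 229, with X_I the indicator of one ascent.
There are 229 indicators.
For each fixed i, the pair (π(i), π(i+1)) is a uniformly random ordered pair of distinct values from {1, …, 230}; by symmetry P[π(i) < π(i+1)] = 1/2.
By linearity: E[X] = 229 · (1/2) = (230 − 1) · (1/2) = 229/2 ≈ 114.500.

E[X] = 229/2 = 114.500.


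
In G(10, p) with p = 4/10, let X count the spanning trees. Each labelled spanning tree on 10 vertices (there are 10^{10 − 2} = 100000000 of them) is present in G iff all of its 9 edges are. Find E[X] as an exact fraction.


K_10 has 10^{10 − 2} = 100000000 labelled spanning trees.
For each such spanning tree H, let X_H = 1 if all 9 edges of H are present in G. Then P[X_H = 1] = p^{9} = (2/5)^{9} = 512/1953125.
By linearity: E[X] = Σ_H E[X_H] = 100000000 · p^{9} = 100000000 · 512/1953125 = 131072/5.
Numerically: E[X] ≈ 2.62e+04.

E[X] = 100000000 · (2/5)^{9} = 131072/5 ≈ 2.62e+04.


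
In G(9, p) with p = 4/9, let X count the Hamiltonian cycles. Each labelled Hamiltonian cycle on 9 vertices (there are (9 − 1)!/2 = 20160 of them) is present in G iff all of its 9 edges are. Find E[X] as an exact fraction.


K_9 has (9 − 1)!/2 = 20160 labelled Hamiltonian cycles.
For each such Hamiltonian cycle H, let X_H = 1 if all 9 edges of H are present in G. Then P[X_H = 1] = p^{9} = (4/9)^{9} = 262144/387420489.
By linearity of expectation: E[X] = Σ_H E[X_H] = 20160 · p^{9} = 20160 · 262144/387420489 = 587202560/43046721.
Numerically: E[X] ≈ 13.64.

E[X] = 20160 · (4/9)^{9} = 587202560/43046721 ≈ 13.64.


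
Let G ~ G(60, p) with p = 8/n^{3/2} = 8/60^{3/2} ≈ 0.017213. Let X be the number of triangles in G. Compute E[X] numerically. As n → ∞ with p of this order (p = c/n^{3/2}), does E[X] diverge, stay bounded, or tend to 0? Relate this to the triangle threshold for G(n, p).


Number of potential triangles: C(60, 3) = 34220.
Each occurs with probability p³ ≈ (0.017213)³ ≈ 5.1002250e-06.
By linearity: E[X] = C(60, 3)·p³ ≈ 34220 · 5.1002250e-06 ≈ 0.17453.
Since α = 3/2 > 1, p = c/n^{3/2} = o(1/n) is below the triangle threshold p ~ 1/n. Asymptotically E[X] ~ (c³/6)·n^{3(1−α)} = (8³/6)·n^{-1.5} → 0, so by Markov's inequality G has no triangles w.h.p.

E[X] ≈ 0.17453; in regime p = Θ(1/n^{3/2}) E[X] tends to 0 (below the triangle threshold p ~ 1/n).


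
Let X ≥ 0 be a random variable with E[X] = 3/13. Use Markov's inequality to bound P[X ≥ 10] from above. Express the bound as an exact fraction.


μ = E[X] = 3/13, a = 10.
Markov: P[X ≥ 10] ≤ μ/a = (3/13)/10 = 3/130.
Numerically: ≈ 0.023.
(Since a = 10 > μ = 0.231, the bound 3/130 is < 1 and informative.)

P[X ≥ 10] ≤ 3/130 ≈ 0.023.


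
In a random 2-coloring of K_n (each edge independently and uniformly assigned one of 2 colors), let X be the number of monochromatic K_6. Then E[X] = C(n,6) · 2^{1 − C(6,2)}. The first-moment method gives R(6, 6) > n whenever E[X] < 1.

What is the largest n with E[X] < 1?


We need C(n, 6) · 2^{1 − 15} < 1, i.e. C(n, 6) < 2^{15 − 1} = 16384.
Check values of n near the boundary:
  n = 14: C(14, 6) = 3003; 3003 < 16384? YES
  n = 15: C(15, 6) = 5005; 5005 < 16384? YES
  n = 16: C(16, 6) = 8008; 8008 < 16384? YES
  n = 17: C(17, 6) = 12376; 12376 < 16384? YES
  n = 18: C(18, 6) = 18564; 18564 < 16384? NO
  n = 19: C(19, 6) = 27132; 27132 < 16384? NO
The largest n with C(n, 6) < 16384 is n = 17 (where E[X] = 1547/2048 ≈ 0.7554). Hence R(6, 6) > 17, i.e. R(6, 6) ≥ 18.

Largest n = 17; hence R(6, 6) > 17.


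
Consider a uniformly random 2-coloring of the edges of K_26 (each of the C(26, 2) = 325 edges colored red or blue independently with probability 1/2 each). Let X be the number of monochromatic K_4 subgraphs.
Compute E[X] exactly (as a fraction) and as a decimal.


Let X = Σ_S X_S over the C(26, 4) = 14950 subsets S of size 4, where X_S = 1 if the K_4 on S is monochromatic.
For a fixed S, the K_4 on S has C(4, 2) = 6 edges. P[all 6 edges red] = (1/2)^6, and likewise for blue, so P[monochromatic] = 2·(1/2)^6 = 2^{1 − 6} = 1/32.
Summing: E[X] = C(26, 4) · 2^{1 − 6} = 14950 · 1/32 = 7475/16.
Numerically: E[X] ≈ 467.18750.

E[X] = C(26,4)·2^(1−C(4,2)) = 7475/16 ≈ 467.18750.


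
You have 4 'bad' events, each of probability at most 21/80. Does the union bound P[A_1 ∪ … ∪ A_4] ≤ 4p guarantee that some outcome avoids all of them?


Union bound: P[∪_{i=1}^{4} A_i] ≤ Σ_i P[A_i] ≤ 4·p = 4·(21/80) = 21/20.
Numerically: 21/20 ≈ 1.0500.
Is 21/20 < 1? NO.
Since the bound 21/20 is ≥ 1, the union bound is uninformative here; it does NOT by itself certify existence.

4·p = 21/20 ≈ 1.0500; existence NOT certified by the union bound.


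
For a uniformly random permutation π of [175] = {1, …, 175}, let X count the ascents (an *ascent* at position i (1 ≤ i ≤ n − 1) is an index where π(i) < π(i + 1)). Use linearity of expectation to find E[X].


Write X = Σ X_I over i = 1, …, 174, with X_I the indicator of one ascent.
There are 174 indicators.
For each fixed i, the pair (π(i), π(i+1)) is a uniformly random ordered pair of distinct values from {1, …, 175}; by symmetry P[π(i) < π(i+1)] = 1/2.
By linearity: E[X] = 174 · (1/2) = (175 − 1) · (1/2) = 87 ≈ 87.0000.

E[X] = 87 = 87.0000.


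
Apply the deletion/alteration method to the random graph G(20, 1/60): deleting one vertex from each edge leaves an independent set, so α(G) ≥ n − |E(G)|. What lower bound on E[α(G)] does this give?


E[|E(G)|] = C(20, 2)·p = 190 · (1/60) = 19/6.
E[α(G)] ≥ n − E[|E(G)|] = 20 − 19/6 = 101/6.
Numerically: ≈ 16.833.
(This is only a lower bound; the true E[α(G)] may be larger.)

E[α(G)] ≥ 101/6 ≈ 16.833.


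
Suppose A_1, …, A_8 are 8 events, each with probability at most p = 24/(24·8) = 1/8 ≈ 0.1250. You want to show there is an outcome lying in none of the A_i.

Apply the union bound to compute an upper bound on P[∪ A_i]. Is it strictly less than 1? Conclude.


Union bound: P[∪_{i=1}^{8} A_i] ≤ Σ_i P[A_i] ≤ 8·p = 8·(1/8) = 1.
Numerically: 1 ≈ 1.0000.
Is 1 < 1? NO.
Since the bound 1 is ≥ 1, the union bound is uninformative here; it does NOT by itself certify existence.

8·p = 1 ≈ 1.0000; existence NOT certified by the union bound.


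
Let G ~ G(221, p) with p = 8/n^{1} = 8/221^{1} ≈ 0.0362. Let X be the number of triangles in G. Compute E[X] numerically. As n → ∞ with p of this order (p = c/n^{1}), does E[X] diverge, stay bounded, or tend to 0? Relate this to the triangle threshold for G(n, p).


Number of potential triangles: C(221, 3) = 1774630.
Each occurs with probability p³ ≈ (0.0362)³ ≈ 4.74344e-05.
By linearity: E[X] = C(221, 3)·p³ ≈ 1774630 · 4.74344e-05 ≈ 84.178.
Here α = 1, so p = 8/n is exactly at the triangle threshold p ~ 1/n. Asymptotically E[X] → c³/6 = 8³/6 = 256/3 ≈ 85.333, a bounded constant. In this regime the triangle count is asymptotically Poisson(c³/6).

E[X] ≈ 84.178; in regime p = Θ(1/n^{1}) E[X] stays bounded (at the triangle threshold p ~ 1/n).


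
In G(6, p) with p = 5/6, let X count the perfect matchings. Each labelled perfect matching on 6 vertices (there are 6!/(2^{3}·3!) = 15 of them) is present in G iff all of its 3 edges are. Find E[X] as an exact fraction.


K_6 has 6!/(2^{3}·3!) = 15 labelled perfect matchings.
For each such perfect matching H, let X_H = 1 if all 3 edges of H are present in G. Then P[X_H = 1] = p^{3} = (5/6)^{3} = 125/216.
By linearity of expectation: E[X] = Σ_H E[X_H] = 15 · p^{3} = 15 · 125/216 = 625/72.
Numerically: E[X] ≈ 8.6806.

E[X] = 15 · (5/6)^{3} = 625/72 ≈ 8.6806.


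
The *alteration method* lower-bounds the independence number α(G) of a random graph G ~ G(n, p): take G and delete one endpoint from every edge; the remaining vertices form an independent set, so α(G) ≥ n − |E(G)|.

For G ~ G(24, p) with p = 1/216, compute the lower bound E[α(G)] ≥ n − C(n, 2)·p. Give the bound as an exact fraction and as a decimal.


E[|E(G)|] = C(24, 2)·p = 276 · (1/216) = 23/18.
E[α(G)] ≥ n − E[|E(G)|] = 24 − 23/18 = 409/18.
Numerically: ≈ 22.722.
(This is only a lower bound; the true E[α(G)] may be larger.)

E[α(G)] ≥ 409/18 ≈ 22.722.


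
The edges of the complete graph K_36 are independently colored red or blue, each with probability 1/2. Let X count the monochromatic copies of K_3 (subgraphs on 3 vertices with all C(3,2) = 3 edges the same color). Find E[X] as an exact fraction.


Let X = Σ_S X_S over the C(36, 3) = 7140 subsets S of size 3, where X_S = 1 if the K_3 on S is monochromatic.
For a fixed S, the K_3 on S has C(3, 2) = 3 edges. P[all 3 edges red] = (1/2)^3, and likewise for blue, so P[monochromatic] = 2·(1/2)^3 = 2^{1 − 3} = 1/4.
Summing: E[X] = C(36, 3) · 2^{1 − 3} = 7140 · 1/4 = 1785.
Numerically: E[X] ≈ 1785.0000.

E[X] = C(36,3)·2^(1−C(3,2)) = 1785 ≈ 1785.0000.


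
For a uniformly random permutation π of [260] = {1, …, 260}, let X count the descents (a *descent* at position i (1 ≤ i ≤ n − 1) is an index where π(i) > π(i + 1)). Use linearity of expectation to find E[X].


Write X = Σ X_I over i = 1, …, 259, with X_I the indicator of one descent.
There are 259 indicators.
For each fixed i, the pair (π(i), π(i+1)) is a uniformly random ordered pair of distinct values from {1, …, 260}; by symmetry P[π(i) > π(i+1)] = 1/2.
By linearity: E[X] = 259 · (1/2) = (260 − 1) · (1/2) = 259/2 ≈ 129.5000.

E[X] = 259/2 = 129.5000.


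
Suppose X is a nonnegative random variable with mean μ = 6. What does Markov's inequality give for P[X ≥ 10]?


μ = E[X] = 6, a = 10.
Markov: P[X ≥ 10] ≤ μ/a = (6)/10 = 3/5.
Numerically: ≈ 0.60000.
(Since a = 10 > μ = 6.00000, the bound 3/5 is < 1 and informative.)

P[X ≥ 10] ≤ 3/5 ≈ 0.60000.


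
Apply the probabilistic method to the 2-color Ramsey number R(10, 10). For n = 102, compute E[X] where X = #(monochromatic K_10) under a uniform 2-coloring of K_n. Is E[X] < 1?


E[X] = C(102, 10) · 2^{1 − 45} = 21300860967540 · 2^{−44} = 21300860967540/17592186044416.
As a reduced fraction: E[X] = 5325215241885/4398046511104 ≈ 1.210814.
Is E[X] < 1? NO.
Since E[X] ≥ 1, the first-moment bound is inconclusive at n = 102; it does NOT by itself certify R(10, 10) > 102.

E[X] = 5325215241885/4398046511104 ≈ 1.210814; E[X] ≥ 1; first-moment method inconclusive here.


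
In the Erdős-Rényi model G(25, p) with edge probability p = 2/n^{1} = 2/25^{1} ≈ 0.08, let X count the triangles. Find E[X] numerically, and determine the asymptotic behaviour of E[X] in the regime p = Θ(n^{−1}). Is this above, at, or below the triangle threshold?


Number of potential triangles: C(25, 3) = 2300.
Each occurs with probability p³ ≈ (0.08)³ ≈ 5.12000e-04.
By linearity: E[X] = C(25, 3)·p³ ≈ 2300 · 5.12000e-04 ≈ 1.178.
Here α = 1, so p = 2/n is exactly at the triangle threshold p ~ 1/n. Asymptotically E[X] → c³/6 = 2³/6 = 4/3 ≈ 1.333, a bounded constant. In this regime the triangle count is asymptotically Poisson(c³/6).

E[X] ≈ 1.178; in regime p = Θ(1/n^{1}) E[X] stays bounded (at the triangle threshold p ~ 1/n).


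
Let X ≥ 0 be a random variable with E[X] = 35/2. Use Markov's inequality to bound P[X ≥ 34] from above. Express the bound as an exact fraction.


μ = E[X] = 35/2, a = 34.
Markov: P[X ≥ 34] ≤ μ/a = (35/2)/34 = 35/68.
Numerically: ≈ 0.514706.
(Since a = 34 > μ = 17.500000, the bound 35/68 is < 1 and informative.)

P[X ≥ 34] ≤ 35/68 ≈ 0.514706.


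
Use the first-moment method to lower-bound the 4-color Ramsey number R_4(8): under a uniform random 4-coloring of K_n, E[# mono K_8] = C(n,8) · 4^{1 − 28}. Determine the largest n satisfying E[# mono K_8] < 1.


We need C(n, 8) · 4^{1 − 28} < 1, i.e. C(n, 8) < 4^{28 − 1} = 18014398509481984.
Check values of n near the boundary:
  n = 402: C(402, 8) = 15770615726749950; 15770615726749950 < 18014398509481984? YES
  n = 403: C(403, 8) = 16090020602228430; 16090020602228430 < 18014398509481984? YES
  n = 404: C(404, 8) = 16415071523485570; 16415071523485570 < 18014398509481984? YES
  n = 405: C(405, 8) = 16745853821188050; 16745853821188050 < 18014398509481984? YES
  n = 406: C(406, 8) = 17082453897995850; 17082453897995850 < 18014398509481984? YES
  n = 407: C(407, 8) = 17424959239309050; 17424959239309050 < 18014398509481984? YES
  n = 408: C(408, 8) = 17773458424095231; 17773458424095231 < 18014398509481984? YES
  n = 409: C(409, 8) = 18128041135797879; 18128041135797879 < 18014398509481984? NO
The largest n with C(n, 8) < 18014398509481984 is n = 408 (where E[X] = 17773458424095231/18014398509481984 ≈ 0.98663). Hence R_4(8) > 408, i.e. R_4(8) ≥ 409.

Largest n = 408; hence R_4(8) > 408.


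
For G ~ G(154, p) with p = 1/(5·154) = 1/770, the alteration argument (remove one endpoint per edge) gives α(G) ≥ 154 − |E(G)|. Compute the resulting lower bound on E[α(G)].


E[|E(G)|] = C(154, 2)·p = 11781 · (1/770) = 153/10.
E[α(G)] ≥ n − E[|E(G)|] = 154 − 153/10 = 1387/10.
Numerically: ≈ 138.70000.
(This is only a lower bound; the true E[α(G)] may be larger.)

E[α(G)] ≥ 1387/10 ≈ 138.70000.


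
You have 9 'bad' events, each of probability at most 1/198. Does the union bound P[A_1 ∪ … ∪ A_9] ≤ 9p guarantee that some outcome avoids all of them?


Union bound: P[∪_{i=1}^{9} A_i] ≤ Σ_i P[A_i] ≤ 9·p = 9·(1/198) = 1/22.
Numerically: 1/22 ≈ 0.0455.
Is 1/22 < 1? YES.
Since P[∪ A_i] ≤ 1/22 < 1, the complement has P[∩ A_i^c] ≥ 1 − 1/22 = 21/22 > 0, so some outcome avoids every A_i.

9·p = 1/22 ≈ 0.0455; existence CERTIFIED by the union bound.


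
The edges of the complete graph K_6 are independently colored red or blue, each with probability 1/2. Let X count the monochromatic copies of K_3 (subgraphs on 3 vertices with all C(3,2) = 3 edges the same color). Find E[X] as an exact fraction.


Let X = Σ_S X_S over the C(6, 3) = 20 subsets S of size 3, where X_S = 1 if the K_3 on S is monochromatic.
For a fixed S, the K_3 on S has C(3, 2) = 3 edges. P[all 3 edges red] = (1/2)^3, and likewise for blue, so P[monochromatic] = 2·(1/2)^3 = 2^{1 − 3} = 1/4.
By linearity: E[X] = C(6, 3) · 2^{1 − 3} = 20 · 1/4 = 5.
Numerically: E[X] ≈ 5.000.

E[X] = C(6,3)·2^(1−C(3,2)) = 5 ≈ 5.000.


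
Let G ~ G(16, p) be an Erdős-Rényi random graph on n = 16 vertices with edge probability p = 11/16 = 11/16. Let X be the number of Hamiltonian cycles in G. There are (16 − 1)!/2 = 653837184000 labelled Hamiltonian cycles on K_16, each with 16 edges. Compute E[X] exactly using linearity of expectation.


K_16 has (16 − 1)!/2 = 653837184000 labelled Hamiltonian cycles.
For each such Hamiltonian cycle H, let X_H = 1 if all 16 edges of H are present in G. Then P[X_H = 1] = p^{16} = (11/16)^{16} = 45949729863572161/18446744073709551616.
Summing the indicators: E[X] = Σ_H E[X_H] = 653837184000 · p^{16} = 653837184000 · 45949729863572161/18446744073709551616 = 29339494120662818290072875/18014398509481984.
Numerically: E[X] ≈ 1.63e+09.

E[X] = 653837184000 · (11/16)^{16} = 29339494120662818290072875/18014398509481984 ≈ 1.63e+09.


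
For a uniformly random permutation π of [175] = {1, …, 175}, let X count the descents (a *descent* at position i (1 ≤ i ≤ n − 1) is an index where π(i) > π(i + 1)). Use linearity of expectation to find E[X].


Write X = Σ X_I over i = 1, …, 174, with X_I the indicator of one descent.
There are 174 indicators.
For each fixed i, the pair (π(i), π(i+1)) is a uniformly random ordered pair of distinct values from {1, …, 175}; by symmetry P[π(i) > π(i+1)] = 1/2.
By linearity: E[X] = 174 · (1/2) = (175 − 1) · (1/2) = 87 ≈ 87.00000.

E[X] = 87 = 87.00000.


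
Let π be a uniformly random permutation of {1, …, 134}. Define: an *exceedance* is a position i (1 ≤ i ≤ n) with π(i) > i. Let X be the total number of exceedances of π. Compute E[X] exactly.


Write X = Σ_{i=1}^{134} X_i, where X_i = 1_{π(i) > i}.
For each fixed i, π(i) is uniform over {1, …, 134} (marginal of a uniform permutation), so P[π(i) > i] = (n − i)/n. Summing: Σ_{i=1}^{134} (n − i)/n = (0 + 1 + … + 133)/134 = 134(134 − 1)/(2·134) = (134 − 1)/2.
Hence E[X] = Σ_{i=1}^{134} (134 − i)/134 = 133/2 ≈ 66.500.

E[X] = 133/2 = 66.500.


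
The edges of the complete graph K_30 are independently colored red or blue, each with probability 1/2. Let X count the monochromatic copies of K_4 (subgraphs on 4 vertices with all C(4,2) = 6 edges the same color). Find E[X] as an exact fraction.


Let X = Σ_S X_S over the C(30, 4) = 27405 subsets S of size 4, where X_S = 1 if the K_4 on S is monochromatic.
For a fixed S, the K_4 on S has C(4, 2) = 6 edges. P[all 6 edges red] = (1/2)^6, and likewise for blue, so P[monochromatic] = 2·(1/2)^6 = 2^{1 − 6} = 1/32.
By linearity: E[X] = C(30, 4) · 2^{1 − 6} = 27405 · 1/32 = 27405/32.
Numerically: E[X] ≈ 856.406.

E[X] = C(30,4)·2^(1−C(4,2)) = 27405/32 ≈ 856.406.


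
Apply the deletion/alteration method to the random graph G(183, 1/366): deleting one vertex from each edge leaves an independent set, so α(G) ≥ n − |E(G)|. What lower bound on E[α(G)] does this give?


E[|E(G)|] = C(183, 2)·p = 16653 · (1/366) = 91/2.
E[α(G)] ≥ n − E[|E(G)|] = 183 − 91/2 = 275/2.
Numerically: ≈ 137.500.
(This is only a lower bound; the true E[α(G)] may be larger.)

E[α(G)] ≥ 275/2 ≈ 137.500.


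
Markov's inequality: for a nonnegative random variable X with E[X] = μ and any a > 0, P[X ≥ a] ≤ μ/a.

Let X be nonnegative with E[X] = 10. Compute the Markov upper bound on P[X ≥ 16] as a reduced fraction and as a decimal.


μ = E[X] = 10, a = 16.
Markov: P[X ≥ 16] ≤ μ/a = (10)/16 = 5/8.
Numerically: ≈ 0.625.
(Since a = 16 > μ = 10.000, the bound 5/8 is < 1 and informative.)

P[X ≥ 16] ≤ 5/8 ≈ 0.625.


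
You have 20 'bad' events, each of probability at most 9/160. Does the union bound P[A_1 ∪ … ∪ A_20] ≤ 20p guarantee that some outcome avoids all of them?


Union bound: P[∪_{i=1}^{20} A_i] ≤ Σ_i P[A_i] ≤ 20·p = 20·(9/160) = 9/8.
Numerically: 9/8 ≈ 1.1250000.
Is 9/8 < 1? NO.
Since the bound 9/8 is ≥ 1, the union bound is uninformative here; it does NOT by itself certify existence.

20·p = 9/8 ≈ 1.1250000; existence NOT certified by the union bound.


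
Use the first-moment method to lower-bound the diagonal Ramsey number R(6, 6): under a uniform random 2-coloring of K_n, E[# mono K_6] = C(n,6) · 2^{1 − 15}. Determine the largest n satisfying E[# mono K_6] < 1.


We need C(n, 6) · 2^{1 − 15} < 1, i.e. C(n, 6) < 2^{15 − 1} = 16384.
Check values of n near the boundary:
  n = 16: C(16, 6) = 8008; 8008 < 16384? YES
  n = 17: C(17, 6) = 12376; 12376 < 16384? YES
  n = 18: C(18, 6) = 18564; 18564 < 16384? NO
  n = 19: C(19, 6) = 27132; 27132 < 16384? NO
  n = 20: C(20, 6) = 38760; 38760 < 16384? NO
The largest n with C(n, 6) < 16384 is n = 17 (where E[X] = 1547/2048 ≈ 0.755371). Hence R(6, 6) > 17, i.e. R(6, 6) ≥ 18.

Largest n = 17; hence R(6, 6) > 17.


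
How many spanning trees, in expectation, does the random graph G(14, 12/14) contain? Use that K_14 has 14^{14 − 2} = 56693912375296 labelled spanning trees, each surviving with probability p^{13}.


K_14 has 14^{14 − 2} = 56693912375296 labelled spanning trees.
For each such spanning tree H, let X_H = 1 if all 13 edges of H are present in G. Then P[X_H = 1] = p^{13} = (6/7)^{13} = 13060694016/96889010407.
By linearity: E[X] = Σ_H E[X_H] = 56693912375296 · p^{13} = 56693912375296 · 13060694016/96889010407 = 53496602689536/7.
Numerically: E[X] ≈ 7.64e+12.

E[X] = 56693912375296 · (6/7)^{13} = 53496602689536/7 ≈ 7.64e+12.


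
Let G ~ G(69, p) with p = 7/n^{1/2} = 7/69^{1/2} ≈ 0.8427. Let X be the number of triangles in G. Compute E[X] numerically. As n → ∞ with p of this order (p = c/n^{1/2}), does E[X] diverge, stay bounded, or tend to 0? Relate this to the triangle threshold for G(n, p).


Number of potential triangles: C(69, 3) = 52394.
Each occurs with probability p³ ≈ (0.8427)³ ≈ 5.9843982e-01.
By linearity: E[X] = C(69, 3)·p³ ≈ 52394 · 5.9843982e-01 ≈ 31354.65595.
Since α = 1/2 < 1, p = c/n^{1/2} ≫ 1/n is above the triangle threshold p ~ 1/n. Asymptotically E[X] ~ (c³/6)·n^{3(1−α)} = (7³/6)·n^{1.5} → ∞; triangles are abundant w.h.p.

E[X] ≈ 31354.65595; in regime p = Θ(1/n^{1/2}) E[X] diverges (above the triangle threshold p ~ 1/n).


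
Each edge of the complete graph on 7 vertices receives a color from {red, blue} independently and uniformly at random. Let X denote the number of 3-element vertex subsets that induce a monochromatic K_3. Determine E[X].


Let X = Σ_S X_S over the C(7, 3) = 35 subsets S of size 3, where X_S = 1 if the K_3 on S is monochromatic.
For a fixed S, the K_3 on S has C(3, 2) = 3 edges. P[all 3 edges red] = (1/2)^3, and likewise for blue, so P[monochromatic] = 2·(1/2)^3 = 2^{1 − 3} = 1/4.
By linearity: E[X] = C(7, 3) · 2^{1 − 3} = 35 · 1/4 = 35/4.
Numerically: E[X] ≈ 8.7500.

E[X] = C(7,3)·2^(1−C(3,2)) = 35/4 ≈ 8.7500.


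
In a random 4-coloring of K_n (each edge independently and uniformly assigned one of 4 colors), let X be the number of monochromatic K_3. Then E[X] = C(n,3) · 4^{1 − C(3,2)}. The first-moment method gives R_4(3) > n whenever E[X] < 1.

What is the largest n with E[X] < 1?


We need C(n, 3) · 4^{1 − 3} < 1, i.e. C(n, 3) < 4^{3 − 1} = 16.
Check values of n near the boundary:
  n = 3: C(3, 3) = 1; 1 < 16? YES
  n = 4: C(4, 3) = 4; 4 < 16? YES
  n = 5: C(5, 3) = 10; 10 < 16? YES
  n = 6: C(6, 3) = 20; 20 < 16? NO
  n = 7: C(7, 3) = 35; 35 < 16? NO
The largest n with C(n, 3) < 16 is n = 5 (where E[X] = 5/8 ≈ 0.625000). Hence R_4(3) > 5, i.e. R_4(3) ≥ 6.

Largest n = 5; hence R_4(3) > 5.


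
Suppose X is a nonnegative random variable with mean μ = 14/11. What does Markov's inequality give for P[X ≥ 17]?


μ = E[X] = 14/11, a = 17.
Markov: P[X ≥ 17] ≤ μ/a = (14/11)/17 = 14/187.
Numerically: ≈ 0.0749.
(Since a = 17 > μ = 1.2727, the bound 14/187 is < 1 and informative.)

P[X ≥ 17] ≤ 14/187 ≈ 0.0749.


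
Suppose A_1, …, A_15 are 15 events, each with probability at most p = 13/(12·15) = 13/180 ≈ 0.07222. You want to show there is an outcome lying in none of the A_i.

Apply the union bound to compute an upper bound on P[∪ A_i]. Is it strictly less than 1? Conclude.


Union bound: P[∪_{i=1}^{15} A_i] ≤ Σ_i P[A_i] ≤ 15·p = 15·(13/180) = 13/12.
Numerically: 13/12 ≈ 1.08333.
Is 13/12 < 1? NO.
Since the bound 13/12 is ≥ 1, the union bound is uninformative here; it does NOT by itself certify existence.

15·p = 13/12 ≈ 1.08333; existence NOT certified by the union bound.


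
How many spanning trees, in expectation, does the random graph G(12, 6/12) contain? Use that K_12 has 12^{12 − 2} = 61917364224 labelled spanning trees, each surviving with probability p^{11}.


K_12 has 12^{12 − 2} = 61917364224 labelled spanning trees.
For each such spanning tree H, let X_H = 1 if all 11 edges of H are present in G. Then P[X_H = 1] = p^{11} = (1/2)^{11} = 1/2048.
Summing the indicators: E[X] = Σ_H E[X_H] = 61917364224 · p^{11} = 61917364224 · 1/2048 = 30233088.
Numerically: E[X] ≈ 3.02331e+07.

E[X] = 61917364224 · (1/2)^{11} = 30233088 ≈ 3.02331e+07.


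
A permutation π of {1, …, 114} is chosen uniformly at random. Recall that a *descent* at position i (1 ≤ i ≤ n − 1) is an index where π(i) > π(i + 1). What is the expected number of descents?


Write X = Σ X_I over i = 1, …, 113, with X_I the indicator of one descent.
There are 113 indicators.
For each fixed i, the pair (π(i), π(i+1)) is a uniformly random ordered pair of distinct values from {1, …, 114}; by symmetry P[π(i) > π(i+1)] = 1/2.
By linearity: E[X] = 113 · (1/2) = (114 − 1) · (1/2) = 113/2 ≈ 56.5000.

E[X] = 113/2 = 56.5000.


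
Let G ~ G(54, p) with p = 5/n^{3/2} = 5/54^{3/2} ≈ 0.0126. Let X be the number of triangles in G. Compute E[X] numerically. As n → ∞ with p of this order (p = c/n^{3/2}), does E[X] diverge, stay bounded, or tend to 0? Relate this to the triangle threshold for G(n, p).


Number of potential triangles: C(54, 3) = 24804.
Each occurs with probability p³ ≈ (0.0126)³ ≈ 2.00050e-06.
By linearity: E[X] = C(54, 3)·p³ ≈ 24804 · 2.00050e-06 ≈ 0.050.
Since α = 3/2 > 1, p = c/n^{3/2} = o(1/n) is below the triangle threshold p ~ 1/n. Asymptotically E[X] ~ (c³/6)·n^{3(1−α)} = (5³/6)·n^{-1.5} → 0, so by Markov's inequality G has no triangles w.h.p.

E[X] ≈ 0.050; in regime p = Θ(1/n^{3/2}) E[X] tends to 0 (below the triangle threshold p ~ 1/n).


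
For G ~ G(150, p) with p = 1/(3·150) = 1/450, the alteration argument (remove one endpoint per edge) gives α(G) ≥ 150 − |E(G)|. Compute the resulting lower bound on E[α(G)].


E[|E(G)|] = C(150, 2)·p = 11175 · (1/450) = 149/6.
E[α(G)] ≥ n − E[|E(G)|] = 150 − 149/6 = 751/6.
Numerically: ≈ 125.166667.
(This is only a lower bound; the true E[α(G)] may be larger.)

E[α(G)] ≥ 751/6 ≈ 125.166667.


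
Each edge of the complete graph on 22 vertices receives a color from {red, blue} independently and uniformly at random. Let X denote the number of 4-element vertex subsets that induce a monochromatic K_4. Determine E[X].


Let X = Σ_S X_S over the C(22, 4) = 7315 subsets S of size 4, where X_S = 1 if the K_4 on S is monochromatic.
For a fixed S, the K_4 on S has C(4, 2) = 6 edges. P[all 6 edges red] = (1/2)^6, and likewise for blue, so P[monochromatic] = 2·(1/2)^6 = 2^{1 − 6} = 1/32.
By linearity: E[X] = C(22, 4) · 2^{1 − 6} = 7315 · 1/32 = 7315/32.
Numerically: E[X] ≈ 228.594.

E[X] = C(22,4)·2^(1−C(4,2)) = 7315/32 ≈ 228.594.


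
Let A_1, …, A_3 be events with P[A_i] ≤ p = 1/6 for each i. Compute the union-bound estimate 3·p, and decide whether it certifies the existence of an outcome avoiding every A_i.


Union bound: P[∪_{i=1}^{3} A_i] ≤ Σ_i P[A_i] ≤ 3·p = 3·(1/6) = 1/2.
Numerically: 1/2 ≈ 0.50000.
Is 1/2 < 1? YES.
Since P[∪ A_i] ≤ 1/2 < 1, the complement has P[∩ A_i^c] ≥ 1 − 1/2 = 1/2 > 0, so some outcome avoids every A_i.

3·p = 1/2 ≈ 0.50000; existence CERTIFIED by the union bound.


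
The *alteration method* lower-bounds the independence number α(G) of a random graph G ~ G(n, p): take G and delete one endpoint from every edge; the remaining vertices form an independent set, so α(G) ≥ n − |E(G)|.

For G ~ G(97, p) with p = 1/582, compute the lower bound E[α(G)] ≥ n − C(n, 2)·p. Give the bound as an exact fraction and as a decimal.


E[|E(G)|] = C(97, 2)·p = 4656 · (1/582) = 8.
E[α(G)] ≥ n − E[|E(G)|] = 97 − 8 = 89.
Numerically: ≈ 89.000.
(This is only a lower bound; the true E[α(G)] may be larger.)

E[α(G)] ≥ 89 ≈ 89.000.


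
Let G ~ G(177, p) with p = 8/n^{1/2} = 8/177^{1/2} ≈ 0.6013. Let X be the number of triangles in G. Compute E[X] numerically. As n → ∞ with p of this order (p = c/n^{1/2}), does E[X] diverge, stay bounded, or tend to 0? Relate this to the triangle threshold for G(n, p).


Number of potential triangles: C(177, 3) = 908600.
Each occurs with probability p³ ≈ (0.6013)³ ≈ 2.174253e-01.
By linearity: E[X] = C(177, 3)·p³ ≈ 908600 · 2.174253e-01 ≈ 197552.6201.
Since α = 1/2 < 1, p = c/n^{1/2} ≫ 1/n is above the triangle threshold p ~ 1/n. Asymptotically E[X] ~ (c³/6)·n^{3(1−α)} = (8³/6)·n^{1.5} → ∞; triangles are abundant w.h.p.

E[X] ≈ 197552.6201; in regime p = Θ(1/n^{1/2}) E[X] diverges (above the triangle threshold p ~ 1/n).


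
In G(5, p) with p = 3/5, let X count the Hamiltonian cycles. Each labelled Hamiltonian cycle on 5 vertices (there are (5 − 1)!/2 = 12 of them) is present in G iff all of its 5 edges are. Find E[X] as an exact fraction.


K_5 has (5 − 1)!/2 = 12 labelled Hamiltonian cycles.
For each such Hamiltonian cycle H, let X_H = 1 if all 5 edges of H are present in G. Then P[X_H = 1] = p^{5} = (3/5)^{5} = 243/3125.
Summing the indicators: E[X] = Σ_H E[X_H] = 12 · p^{5} = 12 · 243/3125 = 2916/3125.
Numerically: E[X] ≈ 0.93312.

E[X] = 12 · (3/5)^{5} = 2916/3125 ≈ 0.93312.


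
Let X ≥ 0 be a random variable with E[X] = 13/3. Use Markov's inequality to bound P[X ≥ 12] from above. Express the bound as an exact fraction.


μ = E[X] = 13/3, a = 12.
Markov: P[X ≥ 12] ≤ μ/a = (13/3)/12 = 13/36.
Numerically: ≈ 0.3611.
(Since a = 12 > μ = 4.3333, the bound 13/36 is < 1 and informative.)

P[X ≥ 12] ≤ 13/36 ≈ 0.3611.


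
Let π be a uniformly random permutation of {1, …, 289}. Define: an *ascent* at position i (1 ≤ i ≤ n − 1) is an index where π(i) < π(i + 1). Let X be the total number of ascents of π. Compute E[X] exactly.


Write X = Σ X_I over i = 1, …, 288, with X_I the indicator of one ascent.
There are 288 indicators.
For each fixed i, the pair (π(i), π(i+1)) is a uniformly random ordered pair of distinct values from {1, …, 289}; by symmetry P[π(i) < π(i+1)] = 1/2.
By linearity: E[X] = 288 · (1/2) = (289 − 1) · (1/2) = 144 ≈ 144.000.

E[X] = 144 = 144.000.


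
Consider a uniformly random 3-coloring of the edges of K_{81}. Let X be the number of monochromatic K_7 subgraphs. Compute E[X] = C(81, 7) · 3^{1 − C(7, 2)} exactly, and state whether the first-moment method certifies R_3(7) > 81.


E[X] = C(81, 7) · 3^{1 − 21} = 3477216600 · 3^{−20} = 3477216600/3486784401.
As a reduced fraction: E[X] = 42928600/43046721 ≈ 0.99726.
Is E[X] < 1? YES.
Since E[X] < 1, there exists a 3-coloring of K_{81} with no monochromatic K_7; hence R_3(7) > 81.

E[X] = 42928600/43046721 ≈ 0.99726; E[X] < 1, so R_3(7) > 81.


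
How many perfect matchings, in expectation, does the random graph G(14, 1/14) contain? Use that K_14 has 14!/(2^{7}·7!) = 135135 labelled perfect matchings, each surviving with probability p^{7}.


K_14 has 14!/(2^{7}·7!) = 135135 labelled perfect matchings.
For each such perfect matching H, let X_H = 1 if all 7 edges of H are present in G. Then P[X_H = 1] = p^{7} = (1/14)^{7} = 1/105413504.
Summing the indicators: E[X] = Σ_H E[X_H] = 135135 · p^{7} = 135135 · 1/105413504 = 19305/15059072.
Numerically: E[X] ≈ 0.00128.

E[X] = 135135 · (1/14)^{7} = 19305/15059072 ≈ 0.00128.


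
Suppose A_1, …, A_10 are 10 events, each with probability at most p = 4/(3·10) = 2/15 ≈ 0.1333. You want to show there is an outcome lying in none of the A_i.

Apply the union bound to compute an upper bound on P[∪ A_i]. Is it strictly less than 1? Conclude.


Union bound: P[∪_{i=1}^{10} A_i] ≤ Σ_i P[A_i] ≤ 10·p = 10·(2/15) = 4/3.
Numerically: 4/3 ≈ 1.3333.
Is 4/3 < 1? NO.
Since the bound 4/3 is ≥ 1, the union bound is uninformative here; it does NOT by itself certify existence.

10·p = 4/3 ≈ 1.3333; existence NOT certified by the union bound.


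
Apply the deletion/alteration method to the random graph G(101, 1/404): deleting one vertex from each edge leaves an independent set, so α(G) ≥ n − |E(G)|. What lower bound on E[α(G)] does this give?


E[|E(G)|] = C(101, 2)·p = 5050 · (1/404) = 25/2.
E[α(G)] ≥ n − E[|E(G)|] = 101 − 25/2 = 177/2.
Numerically: ≈ 88.50000.
(This is only a lower bound; the true E[α(G)] may be larger.)

E[α(G)] ≥ 177/2 ≈ 88.50000.


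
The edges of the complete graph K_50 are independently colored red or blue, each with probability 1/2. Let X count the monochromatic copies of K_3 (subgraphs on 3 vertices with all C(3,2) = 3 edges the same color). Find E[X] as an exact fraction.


Let X = Σ_S X_S over the C(50, 3) = 19600 subsets S of size 3, where X_S = 1 if the K_3 on S is monochromatic.
For a fixed S, the K_3 on S has C(3, 2) = 3 edges. P[all 3 edges red] = (1/2)^3, and likewise for blue, so P[monochromatic] = 2·(1/2)^3 = 2^{1 − 3} = 1/4.
Summing: E[X] = C(50, 3) · 2^{1 − 3} = 19600 · 1/4 = 4900.
Numerically: E[X] ≈ 4900.000000.

E[X] = C(50,3)·2^(1−C(3,2)) = 4900 ≈ 4900.000000.


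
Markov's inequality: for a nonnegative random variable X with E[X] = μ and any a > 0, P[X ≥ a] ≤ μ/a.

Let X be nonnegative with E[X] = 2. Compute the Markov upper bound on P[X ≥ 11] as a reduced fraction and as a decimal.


μ = E[X] = 2, a = 11.
Markov: P[X ≥ 11] ≤ μ/a = (2)/11 = 2/11.
Numerically: ≈ 0.181818.
(Since a = 11 > μ = 2.000000, the bound 2/11 is < 1 and informative.)

P[X ≥ 11] ≤ 2/11 ≈ 0.181818.


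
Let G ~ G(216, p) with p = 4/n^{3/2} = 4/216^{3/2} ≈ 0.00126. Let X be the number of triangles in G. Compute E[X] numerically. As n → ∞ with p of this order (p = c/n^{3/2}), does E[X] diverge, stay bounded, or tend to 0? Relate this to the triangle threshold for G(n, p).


Number of potential triangles: C(216, 3) = 1656360.
Each occurs with probability p³ ≈ (0.00126)³ ≈ 2.000498e-09.
By linearity: E[X] = C(216, 3)·p³ ≈ 1656360 · 2.000498e-09 ≈ 0.0033.
Since α = 3/2 > 1, p = c/n^{3/2} = o(1/n) is below the triangle threshold p ~ 1/n. Asymptotically E[X] ~ (c³/6)·n^{3(1−α)} = (4³/6)·n^{-1.5} → 0, so by Markov's inequality G has no triangles w.h.p.

E[X] ≈ 0.0033; in regime p = Θ(1/n^{3/2}) E[X] tends to 0 (below the triangle threshold p ~ 1/n).


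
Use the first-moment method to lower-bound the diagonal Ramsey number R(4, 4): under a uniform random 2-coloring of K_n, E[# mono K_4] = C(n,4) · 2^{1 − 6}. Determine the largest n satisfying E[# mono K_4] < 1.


We need C(n, 4) · 2^{1 − 6} < 1, i.e. C(n, 4) < 2^{6 − 1} = 32.
Check values of n near the boundary:
  n = 4: C(4, 4) = 1; 1 < 32? YES
  n = 5: C(5, 4) = 5; 5 < 32? YES
  n = 6: C(6, 4) = 15; 15 < 32? YES
  n = 7: C(7, 4) = 35; 35 < 32? NO
The largest n with C(n, 4) < 32 is n = 6 (where E[X] = 15/32 ≈ 0.469). Hence R(4, 4) > 6, i.e. R(4, 4) ≥ 7.

Largest n = 6; hence R(4, 4) > 6.


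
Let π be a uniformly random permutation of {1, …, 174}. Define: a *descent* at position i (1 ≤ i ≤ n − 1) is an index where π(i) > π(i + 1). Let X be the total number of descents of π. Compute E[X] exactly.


Write X = Σ X_I over i = 1, …, 173, with X_I the indicator of one descent.
There are 173 indicators.
For each fixed i, the pair (π(i), π(i+1)) is a uniformly random ordered pair of distinct values from {1, …, 174}; by symmetry P[π(i) > π(i+1)] = 1/2.
By linearity: E[X] = 173 · (1/2) = (174 − 1) · (1/2) = 173/2 ≈ 86.5000.

E[X] = 173/2 = 86.5000.
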